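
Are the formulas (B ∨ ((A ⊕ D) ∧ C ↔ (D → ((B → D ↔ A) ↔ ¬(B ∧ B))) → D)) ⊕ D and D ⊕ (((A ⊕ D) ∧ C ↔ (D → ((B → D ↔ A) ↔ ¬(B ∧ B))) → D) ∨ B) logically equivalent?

equivalent

A | B | C | D | φ | ψ
- | - | - | - | - | -
0 | 0 | 0 | 0 | 1 | 1
0 | 0 | 0 | 1 | 1 | 1
0 | 0 | 1 | 0 | 1 | 1
0 | 0 | 1 | 1 | 0 | 0
0 | 1 | 0 | 0 | 1 | 1
0 | 1 | 0 | 1 | 0 | 0
0 | 1 | 1 | 0 | 1 | 1
0 | 1 | 1 | 1 | 0 | 0
1 | 0 | 0 | 0 | 1 | 1
1 | 0 | 0 | 1 | 1 | 1
1 | 0 | 1 | 0 | 0 | 0
1 | 0 | 1 | 1 | 1 | 1
1 | 1 | 0 | 0 | 1 | 1
1 | 1 | 0 | 1 | 0 | 0
1 | 1 | 1 | 0 | 1 | 1
1 | 1 | 1 | 1 | 0 | 0
The columns for φ and ψ agree on every row, so they are logically equivalent.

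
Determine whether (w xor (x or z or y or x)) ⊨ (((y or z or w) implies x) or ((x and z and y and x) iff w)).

x | y | z | w || φ | ψ
F | F | F | F || F | T
F | F | F | T || T | F
F | F | T | F || T | T
F | F | T | T || F | F
F | T | F | F || T | T
F | T | F | T || F | F
F | T | T | F || T | T
F | T | T | T || F | F
T | F | F | F || T | T
T | F | F | T || F | T
T | F | T | F || T | T
T | F | T | T || F | T
T | T | F | F || T | T
T | T | F | T || F | T
T | T | T | F || T | T
T | T | T | T || F | T
At x=F, y=F, z=F, w=T we have φ true but ψ false, so φ does not entail ψ.

no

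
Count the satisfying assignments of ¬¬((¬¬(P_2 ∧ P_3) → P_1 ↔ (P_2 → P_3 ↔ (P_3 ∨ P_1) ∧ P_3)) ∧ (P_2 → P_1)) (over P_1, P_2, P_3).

4

 P_1    P_2    P_3   |    φ  
 True   True   True  |   True
 True   True  False  |   True
 True  False   True  |   True
 True  False  False  |  False
False   True   True  |  False
False   True  False  |  False
False  False   True  |   True
False  False  False  |  False
The formula is true on 4 of the 8 rows.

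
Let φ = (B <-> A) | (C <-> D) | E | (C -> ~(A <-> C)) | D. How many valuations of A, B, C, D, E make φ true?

A | B | C | D | E || φ
0 | 0 | 0 | 0 | 0 || 1
0 | 0 | 0 | 0 | 1 || 1
0 | 0 | 0 | 1 | 0 || 1
0 | 0 | 0 | 1 | 1 || 1
0 | 0 | 1 | 0 | 0 || 1
0 | 0 | 1 | 0 | 1 || 1
0 | 0 | 1 | 1 | 0 || 1
0 | 0 | 1 | 1 | 1 || 1
0 | 1 | 0 | 0 | 0 || 1
0 | 1 | 0 | 0 | 1 || 1
0 | 1 | 0 | 1 | 0 || 1
0 | 1 | 0 | 1 | 1 || 1
0 | 1 | 1 | 0 | 0 || 1
0 | 1 | 1 | 0 | 1 || 1
0 | 1 | 1 | 1 | 0 || 1
0 | 1 | 1 | 1 | 1 || 1
1 | 0 | 0 | 0 | 0 || 1
1 | 0 | 0 | 0 | 1 || 1
1 | 0 | 0 | 1 | 0 || 1
1 | 0 | 0 | 1 | 1 || 1
1 | 0 | 1 | 0 | 0 || 0
1 | 0 | 1 | 0 | 1 || 1
1 | 0 | 1 | 1 | 0 || 1
1 | 0 | 1 | 1 | 1 || 1
1 | 1 | 0 | 0 | 0 || 1
1 | 1 | 0 | 0 | 1 || 1
1 | 1 | 0 | 1 | 0 || 1
1 | 1 | 0 | 1 | 1 || 1
1 | 1 | 1 | 0 | 0 || 1
1 | 1 | 1 | 0 | 1 || 1
1 | 1 | 1 | 1 | 0 || 1
1 | 1 | 1 | 1 | 1 || 1
The formula is true on 31 of the 32 rows.

31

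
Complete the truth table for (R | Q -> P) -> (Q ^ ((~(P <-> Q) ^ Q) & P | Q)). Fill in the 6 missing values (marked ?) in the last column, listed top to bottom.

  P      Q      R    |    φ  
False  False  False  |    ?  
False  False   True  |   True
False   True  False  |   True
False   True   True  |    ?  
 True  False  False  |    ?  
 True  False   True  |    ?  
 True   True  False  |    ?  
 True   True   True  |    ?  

Row P=False, Q=False, R=False: (R | Q -> P) = True, (Q ^ ((~(P <-> Q) ^ Q) & P | Q)) = False, so the formula = False.
Row P=False, Q=True, R=True: (R | Q -> P) = False, (Q ^ ((~(P <-> Q) ^ Q) & P | Q)) = False, so the formula = True.
Row P=True, Q=False, R=False: (R | Q -> P) = True, (Q ^ ((~(P <-> Q) ^ Q) & P | Q)) = True, so the formula = True.
Row P=True, Q=False, R=True: (R | Q -> P) = True, (Q ^ ((~(P <-> Q) ^ Q) & P | Q)) = True, so the formula = True.
Row P=True, Q=True, R=False: (R | Q -> P) = True, (Q ^ ((~(P <-> Q) ^ Q) & P | Q)) = False, so the formula = False.
Row P=True, Q=True, R=True: (R | Q -> P) = True, (Q ^ ((~(P <-> Q) ^ Q) & P | Q)) = False, so the formula = False.

False, True, True, True, False, False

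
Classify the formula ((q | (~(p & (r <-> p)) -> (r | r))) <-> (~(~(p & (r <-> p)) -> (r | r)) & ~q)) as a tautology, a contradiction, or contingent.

p  q  r     (r <-> p)  (p & (r <-> p))  ~(p & (r <-> p))  (r | r)  ~q  φ
T  T  T         T             T                F             T     F   F
T  T  F         F             F                T             F     F   F
T  F  T         T             T                F             T     T   F
T  F  F         F             F                T             F     T   F
F  T  T         F             F                T             T     F   F
F  T  F         T             F                T             F     F   F
F  F  T         F             F                T             T     T   F
F  F  F         T             F                T             F     T   F
Every row is F, so the formula is a contradiction.

contradiction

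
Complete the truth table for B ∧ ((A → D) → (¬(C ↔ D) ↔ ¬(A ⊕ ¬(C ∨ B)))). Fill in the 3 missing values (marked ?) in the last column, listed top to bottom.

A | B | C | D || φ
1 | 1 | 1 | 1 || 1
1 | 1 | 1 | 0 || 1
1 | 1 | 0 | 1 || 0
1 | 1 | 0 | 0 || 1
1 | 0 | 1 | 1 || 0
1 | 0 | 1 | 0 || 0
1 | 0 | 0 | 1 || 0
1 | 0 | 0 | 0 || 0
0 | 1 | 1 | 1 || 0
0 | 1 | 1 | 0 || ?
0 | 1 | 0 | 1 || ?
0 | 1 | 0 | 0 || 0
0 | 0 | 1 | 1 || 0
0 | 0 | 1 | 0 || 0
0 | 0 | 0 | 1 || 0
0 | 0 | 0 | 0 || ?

1, 1, 0

Row A=0, B=1, C=1, D=0: ((A → D) → (¬(C ↔ D) ↔ ¬(A ⊕ ¬(C ∨ B)))) = 1, so the formula = 1.
Row A=0, B=1, C=0, D=1: ((A → D) → (¬(C ↔ D) ↔ ¬(A ⊕ ¬(C ∨ B)))) = 1, so the formula = 1.
Row A=0, B=0, C=0, D=0: ((A → D) → (¬(C ↔ D) ↔ ¬(A ⊕ ¬(C ∨ B)))) = 1, so the formula = 0.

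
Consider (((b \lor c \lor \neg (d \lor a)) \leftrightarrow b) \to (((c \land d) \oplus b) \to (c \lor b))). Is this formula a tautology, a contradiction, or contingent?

a | b | c | d | (d \lor a) | \neg (d \lor a) | (c \land d) | ((c \land d) \oplus b) | (c \lor b) | φ
- | - | - | - | ---------- | --------------- | ----------- | ---------------------- | ---------- | -
T | T | T | T |     T      |        F        |      T      |           F            |     T      | T
T | T | T | F |     T      |        F        |      F      |           T            |     T      | T
T | T | F | T |     T      |        F        |      F      |           T            |     T      | T
T | T | F | F |     T      |        F        |      F      |           T            |     T      | T
T | F | T | T |     T      |        F        |      T      |           T            |     T      | T
T | F | T | F |     T      |        F        |      F      |           F            |     T      | T
T | F | F | T |     T      |        F        |      F      |           F            |     F      | T
T | F | F | F |     T      |        F        |      F      |           F            |     F      | T
F | T | T | T |     T      |        F        |      T      |           F            |     T      | T
F | T | T | F |     F      |        T        |      F      |           T            |     T      | T
F | T | F | T |     T      |        F        |      F      |           T            |     T      | T
F | T | F | F |     F      |        T        |      F      |           T            |     T      | T
F | F | T | T |     T      |        F        |      T      |           T            |     T      | T
F | F | T | F |     F      |        T        |      F      |           F            |     T      | T
F | F | F | T |     T      |        F        |      F      |           F            |     F      | T
F | F | F | F |     F      |        T        |      F      |           F            |     F      | T
Every row is T, so the formula is a tautology.

tautology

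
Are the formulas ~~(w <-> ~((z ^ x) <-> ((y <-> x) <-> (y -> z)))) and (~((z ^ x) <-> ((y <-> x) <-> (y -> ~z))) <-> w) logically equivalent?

not equivalent

x  y  z  w  |  φ  ψ
F  F  F  F  |  F  F
F  F  F  T  |  T  T
F  F  T  F  |  T  T
F  F  T  T  |  F  F
F  T  F  F  |  F  T
F  T  F  T  |  T  F
F  T  T  F  |  F  T
F  T  T  T  |  T  F
T  F  F  F  |  F  F
T  F  F  T  |  T  T
T  F  T  F  |  T  T
T  F  T  T  |  F  F
T  T  F  F  |  F  T
T  T  F  T  |  T  F
T  T  T  F  |  F  T
T  T  T  T  |  T  F
The columns differ at x=F, y=T, z=F, w=F (φ=F, ψ=T), so they are not equivalent.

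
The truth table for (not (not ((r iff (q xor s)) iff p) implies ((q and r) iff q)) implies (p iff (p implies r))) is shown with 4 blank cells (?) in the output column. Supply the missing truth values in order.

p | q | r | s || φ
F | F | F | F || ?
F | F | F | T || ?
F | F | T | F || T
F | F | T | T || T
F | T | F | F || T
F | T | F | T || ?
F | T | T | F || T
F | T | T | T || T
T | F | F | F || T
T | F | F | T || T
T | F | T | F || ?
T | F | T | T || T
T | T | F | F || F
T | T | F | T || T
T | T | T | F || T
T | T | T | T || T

T, T, F, T

Row p=F, q=F, r=F, s=F: not (not ((r iff (q xor s)) iff p) implies ((q and r) iff q)) = F, (p iff (p implies r)) = F, so the formula = T.
Row p=F, q=F, r=F, s=T: not (not ((r iff (q xor s)) iff p) implies ((q and r) iff q)) = F, (p iff (p implies r)) = F, so the formula = T.
Row p=F, q=T, r=F, s=T: not (not ((r iff (q xor s)) iff p) implies ((q and r) iff q)) = T, (p iff (p implies r)) = F, so the formula = F.
Row p=T, q=F, r=T, s=F: not (not ((r iff (q xor s)) iff p) implies ((q and r) iff q)) = F, (p iff (p implies r)) = T, so the formula = T.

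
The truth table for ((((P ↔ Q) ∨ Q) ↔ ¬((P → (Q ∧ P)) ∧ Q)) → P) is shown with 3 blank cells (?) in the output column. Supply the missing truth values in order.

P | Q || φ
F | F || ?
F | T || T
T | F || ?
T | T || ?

Row P=F, Q=F: (((P ↔ Q) ∨ Q) ↔ ¬((P → (Q ∧ P)) ∧ Q)) = T, so the formula = F.
Row P=T, Q=F: (((P ↔ Q) ∨ Q) ↔ ¬((P → (Q ∧ P)) ∧ Q)) = F, so the formula = T.
Row P=T, Q=T: (((P ↔ Q) ∨ Q) ↔ ¬((P → (Q ∧ P)) ∧ Q)) = F, so the formula = T.

F, T, T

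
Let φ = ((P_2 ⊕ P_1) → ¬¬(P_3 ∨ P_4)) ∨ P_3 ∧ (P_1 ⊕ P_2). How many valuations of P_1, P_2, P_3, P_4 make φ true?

14

 P_1  |  P_2  |  P_3  |  P_4  |   φ  
----- | ----- | ----- | ----- | -----
False | False | False | False |  True
False | False | False |  True |  True
False | False |  True | False |  True
False | False |  True |  True |  True
False |  True | False | False | False
False |  True | False |  True |  True
False |  True |  True | False |  True
False |  True |  True |  True |  True
 True | False | False | False | False
 True | False | False |  True |  True
 True | False |  True | False |  True
 True | False |  True |  True |  True
 True |  True | False | False |  True
 True |  True | False |  True |  True
 True |  True |  True | False |  True
 True |  True |  True |  True |  True
The formula is true on 14 of the 16 rows.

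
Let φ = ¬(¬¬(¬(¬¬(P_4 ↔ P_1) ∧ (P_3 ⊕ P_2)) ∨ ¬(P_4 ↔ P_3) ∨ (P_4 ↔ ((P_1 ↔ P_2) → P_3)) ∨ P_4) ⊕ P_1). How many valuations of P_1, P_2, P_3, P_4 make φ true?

P_1  P_2  P_3  P_4  |  (P_4 ↔ P_1)  ¬(P_4 ↔ P_1)  ¬¬(P_4 ↔ P_1)  (P_3 ⊕ P_2)  (P_4 ↔ P_3)  ¬(P_4 ↔ P_3)  (P_1 ↔ P_2)  ((P_1 ↔ P_2) → P_3)  (P_4 ↔ ((P_1 ↔ P_2) → P_3))  φ
 F    F    F    F   |       T            F              T             F            T            F             T                F                        T               F
 F    F    F    T   |       F            T              F             F            F            T             T                F                        F               F
 F    F    T    F   |       T            F              T             T            F            T             T                T                        F               F
 F    F    T    T   |       F            T              F             T            T            F             T                T                        T               F
 F    T    F    F   |       T            F              T             T            T            F             F                T                        F               T
 F    T    F    T   |       F            T              F             T            F            T             F                T                        T               F
 F    T    T    F   |       T            F              T             F            F            T             F                T                        F               F
 F    T    T    T   |       F            T              F             F            T            F             F                T                        T               F
 T    F    F    F   |       F            T              F             F            T            F             F                T                        F               T
 T    F    F    T   |       T            F              T             F            F            T             F                T                        T               T
 T    F    T    F   |       F            T              F             T            F            T             F                T                        F               T
 T    F    T    T   |       T            F              T             T            T            F             F                T                        T               T
 T    T    F    F   |       F            T              F             T            T            F             T                F                        T               T
 T    T    F    T   |       T            F              T             T            F            T             T                F                        F               T
 T    T    T    F   |       F            T              F             F            F            T             T                T                        F               T
 T    T    T    T   |       T            F              T             F            T            F             T                T                        T               T
The formula is true on 9 of the 16 rows.

9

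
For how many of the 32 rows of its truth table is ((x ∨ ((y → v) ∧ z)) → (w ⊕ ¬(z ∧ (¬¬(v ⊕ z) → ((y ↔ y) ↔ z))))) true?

  x   |   y   |   z   |   w   |   v   |   φ  
----- | ----- | ----- | ----- | ----- | -----
 True |  True |  True |  True |  True |  True
 True |  True |  True |  True | False |  True
 True |  True |  True | False |  True | False
 True |  True |  True | False | False | False
 True |  True | False |  True |  True | False
 True |  True | False |  True | False | False
 True |  True | False | False |  True |  True
 True |  True | False | False | False |  True
 True | False |  True |  True |  True |  True
 True | False |  True |  True | False |  True
 True | False |  True | False |  True | False
 True | False |  True | False | False | False
 True | False | False |  True |  True | False
 True | False | False |  True | False | False
 True | False | False | False |  True |  True
 True | False | False | False | False |  True
False |  True |  True |  True |  True |  True
False |  True |  True |  True | False |  True
False |  True |  True | False |  True | False
False |  True |  True | False | False |  True
False |  True | False |  True |  True |  True
False |  True | False |  True | False |  True
False |  True | False | False |  True |  True
False |  True | False | False | False |  True
False | False |  True |  True |  True |  True
False | False |  True |  True | False |  True
False | False |  True | False |  True | False
False | False |  True | False | False | False
False | False | False |  True |  True |  True
False | False | False |  True | False |  True
False | False | False | False |  True |  True
False | False | False | False | False |  True
The formula is true on 21 of the 32 rows.

21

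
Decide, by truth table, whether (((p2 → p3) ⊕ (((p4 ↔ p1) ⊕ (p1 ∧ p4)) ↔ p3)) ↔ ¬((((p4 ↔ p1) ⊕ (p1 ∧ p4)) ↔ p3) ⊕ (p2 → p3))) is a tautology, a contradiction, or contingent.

contradiction

p1  p2  p3  p4  |  (p2 → p3)  (p4 ↔ p1)  (p1 ∧ p4)  ((p4 ↔ p1) ⊕ (p1 ∧ p4))  φ
T   T   T   T   |      T          T          T                 F             F
T   T   T   F   |      T          F          F                 F             F
T   T   F   T   |      F          T          T                 F             F
T   T   F   F   |      F          F          F                 F             F
T   F   T   T   |      T          T          T                 F             F
T   F   T   F   |      T          F          F                 F             F
T   F   F   T   |      T          T          T                 F             F
T   F   F   F   |      T          F          F                 F             F
F   T   T   T   |      T          F          F                 F             F
F   T   T   F   |      T          T          F                 T             F
F   T   F   T   |      F          F          F                 F             F
F   T   F   F   |      F          T          F                 T             F
F   F   T   T   |      T          F          F                 F             F
F   F   T   F   |      T          T          F                 T             F
F   F   F   T   |      T          F          F                 F             F
F   F   F   F   |      T          T          F                 T             F
Every row is F, so the formula is a contradiction.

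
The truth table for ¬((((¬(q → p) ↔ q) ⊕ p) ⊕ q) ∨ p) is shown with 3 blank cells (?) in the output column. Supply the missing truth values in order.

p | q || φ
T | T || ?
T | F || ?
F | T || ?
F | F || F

Row p=T, q=T: (((¬(q → p) ↔ q) ⊕ p) ⊕ q) = F, ((((¬(q → p) ↔ q) ⊕ p) ⊕ q) ∨ p) = T, so the formula = F.
Row p=T, q=F: (((¬(q → p) ↔ q) ⊕ p) ⊕ q) = F, ((((¬(q → p) ↔ q) ⊕ p) ⊕ q) ∨ p) = T, so the formula = F.
Row p=F, q=T: (((¬(q → p) ↔ q) ⊕ p) ⊕ q) = F, ((((¬(q → p) ↔ q) ⊕ p) ⊕ q) ∨ p) = F, so the formula = T.

F, F, T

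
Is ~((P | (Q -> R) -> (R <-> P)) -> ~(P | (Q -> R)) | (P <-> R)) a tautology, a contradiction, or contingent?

contradiction

  P      Q      R    |    φ  
 True   True   True  |  False
 True   True  False  |  False
 True  False   True  |  False
 True  False  False  |  False
False   True   True  |  False
False   True  False  |  False
False  False   True  |  False
False  False  False  |  False
Every row is False, so the formula is a contradiction.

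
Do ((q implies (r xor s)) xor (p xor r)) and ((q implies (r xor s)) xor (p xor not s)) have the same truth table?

p | q | r | s || φ | ψ
0 | 0 | 0 | 0 || 1 | 0
0 | 0 | 0 | 1 || 1 | 1
0 | 0 | 1 | 0 || 0 | 0
0 | 0 | 1 | 1 || 0 | 1
0 | 1 | 0 | 0 || 0 | 1
0 | 1 | 0 | 1 || 1 | 1
0 | 1 | 1 | 0 || 0 | 0
0 | 1 | 1 | 1 || 1 | 0
1 | 0 | 0 | 0 || 0 | 1
1 | 0 | 0 | 1 || 0 | 0
1 | 0 | 1 | 0 || 1 | 1
1 | 0 | 1 | 1 || 1 | 0
1 | 1 | 0 | 0 || 1 | 0
1 | 1 | 0 | 1 || 0 | 0
1 | 1 | 1 | 0 || 1 | 1
1 | 1 | 1 | 1 || 0 | 1
The columns differ at p=0, q=0, r=0, s=0 (φ=1, ψ=0), so they are not equivalent.

not equivalent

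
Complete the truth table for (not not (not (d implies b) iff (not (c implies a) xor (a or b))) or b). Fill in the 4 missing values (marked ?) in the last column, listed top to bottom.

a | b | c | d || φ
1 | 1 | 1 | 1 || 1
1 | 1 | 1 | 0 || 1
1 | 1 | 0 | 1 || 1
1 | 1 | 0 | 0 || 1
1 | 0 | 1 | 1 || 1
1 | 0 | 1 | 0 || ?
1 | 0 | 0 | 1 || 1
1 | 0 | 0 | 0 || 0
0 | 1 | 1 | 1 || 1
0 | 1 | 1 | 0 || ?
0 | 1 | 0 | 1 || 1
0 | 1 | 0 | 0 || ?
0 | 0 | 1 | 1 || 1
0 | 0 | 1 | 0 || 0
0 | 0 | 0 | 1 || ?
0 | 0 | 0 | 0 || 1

Row a=1, b=0, c=1, d=0: not not (not (d implies b) iff (not (c implies a) xor (a or b))) = 0, so the formula = 0.
Row a=0, b=1, c=1, d=0: not not (not (d implies b) iff (not (c implies a) xor (a or b))) = 1, so the formula = 1.
Row a=0, b=1, c=0, d=0: not not (not (d implies b) iff (not (c implies a) xor (a or b))) = 0, so the formula = 1.
Row a=0, b=0, c=0, d=1: not not (not (d implies b) iff (not (c implies a) xor (a or b))) = 0, so the formula = 0.

0, 1, 1, 0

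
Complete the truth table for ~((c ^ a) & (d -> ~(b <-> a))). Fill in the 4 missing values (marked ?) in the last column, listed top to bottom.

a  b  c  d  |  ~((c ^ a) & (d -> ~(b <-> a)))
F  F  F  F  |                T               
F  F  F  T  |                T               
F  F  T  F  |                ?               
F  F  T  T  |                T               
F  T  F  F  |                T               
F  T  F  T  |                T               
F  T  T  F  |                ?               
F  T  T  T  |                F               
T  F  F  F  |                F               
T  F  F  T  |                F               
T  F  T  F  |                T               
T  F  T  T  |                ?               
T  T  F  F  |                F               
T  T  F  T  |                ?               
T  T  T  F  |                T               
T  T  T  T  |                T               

F, F, T, T

Row a=F, b=F, c=T, d=F: (c ^ a) = T, (d -> ~(b <-> a)) = T, ((c ^ a) & (d -> ~(b <-> a))) = T, so ~((c ^ a) & (d -> ~(b <-> a))) = F.
Row a=F, b=T, c=T, d=F: (c ^ a) = T, (d -> ~(b <-> a)) = T, ((c ^ a) & (d -> ~(b <-> a))) = T, so ~((c ^ a) & (d -> ~(b <-> a))) = F.
Row a=T, b=F, c=T, d=T: (c ^ a) = F, (d -> ~(b <-> a)) = T, ((c ^ a) & (d -> ~(b <-> a))) = F, so ~((c ^ a) & (d -> ~(b <-> a))) = T.
Row a=T, b=T, c=F, d=T: (c ^ a) = T, (d -> ~(b <-> a)) = F, ((c ^ a) & (d -> ~(b <-> a))) = F, so ~((c ^ a) & (d -> ~(b <-> a))) = T.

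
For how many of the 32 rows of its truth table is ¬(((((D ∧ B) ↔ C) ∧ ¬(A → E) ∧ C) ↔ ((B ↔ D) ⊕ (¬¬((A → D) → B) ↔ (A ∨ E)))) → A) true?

A | B | C | D | E | φ
- | - | - | - | - | -
F | F | F | F | F | T
F | F | F | F | T | F
F | F | F | T | F | F
F | F | F | T | T | T
F | F | T | F | F | T
F | F | T | F | T | F
F | F | T | T | F | F
F | F | T | T | T | T
F | T | F | F | F | T
F | T | F | F | T | F
F | T | F | T | F | F
F | T | F | T | T | T
F | T | T | F | F | T
F | T | T | F | T | F
F | T | T | T | F | F
F | T | T | T | T | T
T | F | F | F | F | F
T | F | F | F | T | F
T | F | F | T | F | F
T | F | F | T | T | F
T | F | T | F | F | F
T | F | T | F | T | F
T | F | T | T | F | F
T | F | T | T | T | F
T | T | F | F | F | F
T | T | F | F | T | F
T | T | F | T | F | F
T | T | F | T | T | F
T | T | T | F | F | F
T | T | T | F | T | F
T | T | T | T | F | F
T | T | T | T | T | F
The formula is true on 8 of the 32 rows.

8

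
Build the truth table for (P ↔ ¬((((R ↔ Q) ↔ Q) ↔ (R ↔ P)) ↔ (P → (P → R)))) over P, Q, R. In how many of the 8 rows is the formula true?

2

P  Q  R  |  (R ↔ Q)  ((R ↔ Q) ↔ Q)  (R ↔ P)  (((R ↔ Q) ↔ Q) ↔ (R ↔ P))  (P → R)  (P → (P → R))  φ
F  F  F  |     T           F           T                 F                 T           T        F
F  F  T  |     F           T           F                 F                 T           T        F
F  T  F  |     F           F           T                 F                 T           T        F
F  T  T  |     T           T           F                 F                 T           T        F
T  F  F  |     T           F           F                 T                 F           F        T
T  F  T  |     F           T           T                 T                 T           T        F
T  T  F  |     F           F           F                 T                 F           F        T
T  T  T  |     T           T           T                 T                 T           T        F
The formula is true on 2 of the 8 rows.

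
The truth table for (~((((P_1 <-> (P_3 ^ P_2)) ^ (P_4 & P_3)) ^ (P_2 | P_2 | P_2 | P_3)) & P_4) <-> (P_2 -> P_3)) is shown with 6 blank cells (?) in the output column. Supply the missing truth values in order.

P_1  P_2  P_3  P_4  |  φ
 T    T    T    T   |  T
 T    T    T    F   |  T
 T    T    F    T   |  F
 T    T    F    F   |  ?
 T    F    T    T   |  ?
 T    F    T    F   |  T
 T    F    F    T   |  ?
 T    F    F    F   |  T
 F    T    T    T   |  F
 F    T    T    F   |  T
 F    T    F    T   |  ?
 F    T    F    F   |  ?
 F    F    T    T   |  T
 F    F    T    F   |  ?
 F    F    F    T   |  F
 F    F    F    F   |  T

F, F, T, T, F, T

Row P_1=T, P_2=T, P_3=F, P_4=F: ~((((P_1 <-> (P_3 ^ P_2)) ^ (P_4 & P_3)) ^ (P_2 | P_2 | P_2 | P_3)) & P_4) = T, (P_2 -> P_3) = F, so the formula = F.
Row P_1=T, P_2=F, P_3=T, P_4=T: ~((((P_1 <-> (P_3 ^ P_2)) ^ (P_4 & P_3)) ^ (P_2 | P_2 | P_2 | P_3)) & P_4) = F, (P_2 -> P_3) = T, so the formula = F.
Row P_1=T, P_2=F, P_3=F, P_4=T: ~((((P_1 <-> (P_3 ^ P_2)) ^ (P_4 & P_3)) ^ (P_2 | P_2 | P_2 | P_3)) & P_4) = T, (P_2 -> P_3) = T, so the formula = T.
Row P_1=F, P_2=T, P_3=F, P_4=T: ~((((P_1 <-> (P_3 ^ P_2)) ^ (P_4 & P_3)) ^ (P_2 | P_2 | P_2 | P_3)) & P_4) = F, (P_2 -> P_3) = F, so the formula = T.
Row P_1=F, P_2=T, P_3=F, P_4=F: ~((((P_1 <-> (P_3 ^ P_2)) ^ (P_4 & P_3)) ^ (P_2 | P_2 | P_2 | P_3)) & P_4) = T, (P_2 -> P_3) = F, so the formula = F.
Row P_1=F, P_2=F, P_3=T, P_4=F: ~((((P_1 <-> (P_3 ^ P_2)) ^ (P_4 & P_3)) ^ (P_2 | P_2 | P_2 | P_3)) & P_4) = T, (P_2 -> P_3) = T, so the formula = T.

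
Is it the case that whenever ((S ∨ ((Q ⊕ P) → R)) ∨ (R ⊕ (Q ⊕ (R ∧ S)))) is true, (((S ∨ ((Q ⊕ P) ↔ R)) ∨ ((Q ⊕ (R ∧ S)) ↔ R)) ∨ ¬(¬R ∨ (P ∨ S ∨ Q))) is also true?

P | Q | R | S || φ | ψ
1 | 1 | 1 | 1 || 1 | 1
1 | 1 | 1 | 0 || 1 | 1
1 | 1 | 0 | 1 || 1 | 1
1 | 1 | 0 | 0 || 1 | 1
1 | 0 | 1 | 1 || 1 | 1
1 | 0 | 1 | 0 || 1 | 1
1 | 0 | 0 | 1 || 1 | 1
1 | 0 | 0 | 0 || 0 | 1
0 | 1 | 1 | 1 || 1 | 1
0 | 1 | 1 | 0 || 1 | 1
0 | 1 | 0 | 1 || 1 | 1
0 | 1 | 0 | 0 || 1 | 0
0 | 0 | 1 | 1 || 1 | 1
0 | 0 | 1 | 0 || 1 | 1
0 | 0 | 0 | 1 || 1 | 1
0 | 0 | 0 | 0 || 1 | 1
At P=0, Q=1, R=0, S=0 we have φ true but ψ false, so φ does not entail ψ.

no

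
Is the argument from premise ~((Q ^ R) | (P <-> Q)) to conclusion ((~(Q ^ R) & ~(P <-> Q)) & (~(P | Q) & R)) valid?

no

P | Q | R || φ | ψ
T | T | T || F | F
T | T | F || F | F
T | F | T || F | F
T | F | F || T | F
F | T | T || T | F
F | T | F || F | F
F | F | T || F | F
F | F | F || F | F
At P=T, Q=F, R=F we have φ true but ψ false, so φ does not entail ψ.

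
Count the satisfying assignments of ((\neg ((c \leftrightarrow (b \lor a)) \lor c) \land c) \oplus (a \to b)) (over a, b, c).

6

a  b  c  |  (b \lor a)  (a \to b)  φ
T  T  T  |      T           T      T
T  T  F  |      T           T      T
T  F  T  |      T           F      F
T  F  F  |      T           F      F
F  T  T  |      T           T      T
F  T  F  |      T           T      T
F  F  T  |      F           T      T
F  F  F  |      F           T      T
The formula is true on 6 of the 8 rows.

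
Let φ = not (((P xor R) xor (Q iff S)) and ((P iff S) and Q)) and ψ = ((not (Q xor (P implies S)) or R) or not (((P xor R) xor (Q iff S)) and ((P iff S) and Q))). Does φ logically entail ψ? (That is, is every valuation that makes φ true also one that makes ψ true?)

  P   |   Q   |   R   |   S   ||   φ   |   ψ  
 True |  True |  True |  True || False |  True
 True |  True |  True | False ||  True |  True
 True |  True | False |  True ||  True |  True
 True |  True | False | False ||  True |  True
 True | False |  True |  True ||  True |  True
 True | False |  True | False ||  True |  True
 True | False | False |  True ||  True |  True
 True | False | False | False ||  True |  True
False |  True |  True |  True ||  True |  True
False |  True |  True | False || False |  True
False |  True | False |  True ||  True |  True
False |  True | False | False ||  True |  True
False | False |  True |  True ||  True |  True
False | False |  True | False ||  True |  True
False | False | False |  True ||  True |  True
False | False | False | False ||  True |  True
In every row where φ is true, ψ is also true, so φ ⊨ ψ.

yes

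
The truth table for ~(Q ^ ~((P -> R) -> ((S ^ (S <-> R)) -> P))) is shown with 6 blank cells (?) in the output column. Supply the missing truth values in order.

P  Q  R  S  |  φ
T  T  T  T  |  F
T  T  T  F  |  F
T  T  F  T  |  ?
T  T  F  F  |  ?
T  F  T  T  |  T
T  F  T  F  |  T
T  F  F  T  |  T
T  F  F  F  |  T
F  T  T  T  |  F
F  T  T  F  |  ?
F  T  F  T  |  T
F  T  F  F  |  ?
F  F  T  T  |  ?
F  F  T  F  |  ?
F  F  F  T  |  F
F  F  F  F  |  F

Row P=T, Q=T, R=F, S=T: ~((P -> R) -> ((S ^ (S <-> R)) -> P)) = F, (Q ^ ~((P -> R) -> ((S ^ (S <-> R)) -> P))) = T, so the formula = F.
Row P=T, Q=T, R=F, S=F: ~((P -> R) -> ((S ^ (S <-> R)) -> P)) = F, (Q ^ ~((P -> R) -> ((S ^ (S <-> R)) -> P))) = T, so the formula = F.
Row P=F, Q=T, R=T, S=F: ~((P -> R) -> ((S ^ (S <-> R)) -> P)) = F, (Q ^ ~((P -> R) -> ((S ^ (S <-> R)) -> P))) = T, so the formula = F.
Row P=F, Q=T, R=F, S=F: ~((P -> R) -> ((S ^ (S <-> R)) -> P)) = T, (Q ^ ~((P -> R) -> ((S ^ (S <-> R)) -> P))) = F, so the formula = T.
Row P=F, Q=F, R=T, S=T: ~((P -> R) -> ((S ^ (S <-> R)) -> P)) = F, (Q ^ ~((P -> R) -> ((S ^ (S <-> R)) -> P))) = F, so the formula = T.
Row P=F, Q=F, R=T, S=F: ~((P -> R) -> ((S ^ (S <-> R)) -> P)) = F, (Q ^ ~((P -> R) -> ((S ^ (S <-> R)) -> P))) = F, so the formula = T.

F, F, F, T, T, T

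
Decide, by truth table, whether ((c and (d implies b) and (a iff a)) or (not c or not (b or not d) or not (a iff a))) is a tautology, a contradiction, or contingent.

a | b | c | d | (d implies b) | (a iff a) | not c | not d | (b or not d) | not (b or not d) | not (a iff a) | φ
- | - | - | - | ------------- | --------- | ----- | ----- | ------------ | ---------------- | ------------- | -
F | F | F | F |       T       |     T     |   T   |   T   |      T       |        F         |       F       | T
F | F | F | T |       F       |     T     |   T   |   F   |      F       |        T         |       F       | T
F | F | T | F |       T       |     T     |   F   |   T   |      T       |        F         |       F       | T
F | F | T | T |       F       |     T     |   F   |   F   |      F       |        T         |       F       | T
F | T | F | F |       T       |     T     |   T   |   T   |      T       |        F         |       F       | T
F | T | F | T |       T       |     T     |   T   |   F   |      T       |        F         |       F       | T
F | T | T | F |       T       |     T     |   F   |   T   |      T       |        F         |       F       | T
F | T | T | T |       T       |     T     |   F   |   F   |      T       |        F         |       F       | T
T | F | F | F |       T       |     T     |   T   |   T   |      T       |        F         |       F       | T
T | F | F | T |       F       |     T     |   T   |   F   |      F       |        T         |       F       | T
T | F | T | F |       T       |     T     |   F   |   T   |      T       |        F         |       F       | T
T | F | T | T |       F       |     T     |   F   |   F   |      F       |        T         |       F       | T
T | T | F | F |       T       |     T     |   T   |   T   |      T       |        F         |       F       | T
T | T | F | T |       T       |     T     |   T   |   F   |      T       |        F         |       F       | T
T | T | T | F |       T       |     T     |   F   |   T   |      T       |        F         |       F       | T
T | T | T | T |       T       |     T     |   F   |   F   |      T       |        F         |       F       | T
Every row is T, so the formula is a tautology.

tautology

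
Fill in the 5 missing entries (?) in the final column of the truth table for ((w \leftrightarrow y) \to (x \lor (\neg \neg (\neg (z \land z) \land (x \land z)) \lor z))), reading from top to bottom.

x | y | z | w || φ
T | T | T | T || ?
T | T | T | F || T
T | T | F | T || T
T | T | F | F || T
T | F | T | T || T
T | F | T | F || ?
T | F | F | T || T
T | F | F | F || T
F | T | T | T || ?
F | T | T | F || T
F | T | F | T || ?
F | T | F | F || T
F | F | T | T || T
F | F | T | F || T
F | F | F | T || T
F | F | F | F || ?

T, T, T, F, F

Row x=T, y=T, z=T, w=T: (w \leftrightarrow y) = T, (x \lor (\neg \neg (\neg (z \land z) \land (x \land z)) \lor z)) = T, so the formula = T.
Row x=T, y=F, z=T, w=F: (w \leftrightarrow y) = T, (x \lor (\neg \neg (\neg (z \land z) \land (x \land z)) \lor z)) = T, so the formula = T.
Row x=F, y=T, z=T, w=T: (w \leftrightarrow y) = T, (x \lor (\neg \neg (\neg (z \land z) \land (x \land z)) \lor z)) = T, so the formula = T.
Row x=F, y=T, z=F, w=T: (w \leftrightarrow y) = T, (x \lor (\neg \neg (\neg (z \land z) \land (x \land z)) \lor z)) = F, so the formula = F.
Row x=F, y=F, z=F, w=F: (w \leftrightarrow y) = T, (x \lor (\neg \neg (\neg (z \land z) \land (x \land z)) \lor z)) = F, so the formula = F.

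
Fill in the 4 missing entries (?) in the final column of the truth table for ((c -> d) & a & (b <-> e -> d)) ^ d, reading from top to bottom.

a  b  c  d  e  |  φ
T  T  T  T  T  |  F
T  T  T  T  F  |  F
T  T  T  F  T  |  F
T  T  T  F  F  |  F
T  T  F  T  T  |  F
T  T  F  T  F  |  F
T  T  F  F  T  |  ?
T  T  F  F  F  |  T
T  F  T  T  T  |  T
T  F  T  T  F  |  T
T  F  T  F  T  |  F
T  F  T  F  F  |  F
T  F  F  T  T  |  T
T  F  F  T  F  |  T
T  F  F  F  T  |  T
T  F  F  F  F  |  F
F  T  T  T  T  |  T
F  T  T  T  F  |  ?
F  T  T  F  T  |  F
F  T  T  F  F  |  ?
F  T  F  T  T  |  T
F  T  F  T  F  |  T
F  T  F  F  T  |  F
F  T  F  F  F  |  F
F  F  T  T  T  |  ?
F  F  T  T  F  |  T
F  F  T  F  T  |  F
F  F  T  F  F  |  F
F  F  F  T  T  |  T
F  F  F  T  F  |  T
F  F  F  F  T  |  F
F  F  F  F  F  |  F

F, T, F, T

Row a=T, b=T, c=F, d=F, e=T: ((c -> d) & a & (b <-> e -> d)) = F, so the formula = F.
Row a=F, b=T, c=T, d=T, e=F: ((c -> d) & a & (b <-> e -> d)) = F, so the formula = T.
Row a=F, b=T, c=T, d=F, e=F: ((c -> d) & a & (b <-> e -> d)) = F, so the formula = F.
Row a=F, b=F, c=T, d=T, e=T: ((c -> d) & a & (b <-> e -> d)) = F, so the formula = T.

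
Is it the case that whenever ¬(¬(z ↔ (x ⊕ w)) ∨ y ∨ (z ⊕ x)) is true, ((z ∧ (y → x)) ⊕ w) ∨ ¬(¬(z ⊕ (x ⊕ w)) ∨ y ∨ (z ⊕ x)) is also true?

no

x  y  z  w  |  φ  ψ
F  F  F  F  |  T  F
F  F  F  T  |  F  T
F  F  T  F  |  F  T
F  F  T  T  |  F  F
F  T  F  F  |  F  F
F  T  F  T  |  F  T
F  T  T  F  |  F  F
F  T  T  T  |  F  T
T  F  F  F  |  F  F
T  F  F  T  |  F  T
T  F  T  F  |  T  T
T  F  T  T  |  F  T
T  T  F  F  |  F  F
T  T  F  T  |  F  T
T  T  T  F  |  F  T
T  T  T  T  |  F  F
At x=F, y=F, z=F, w=F we have φ true but ψ false, so φ does not entail ψ.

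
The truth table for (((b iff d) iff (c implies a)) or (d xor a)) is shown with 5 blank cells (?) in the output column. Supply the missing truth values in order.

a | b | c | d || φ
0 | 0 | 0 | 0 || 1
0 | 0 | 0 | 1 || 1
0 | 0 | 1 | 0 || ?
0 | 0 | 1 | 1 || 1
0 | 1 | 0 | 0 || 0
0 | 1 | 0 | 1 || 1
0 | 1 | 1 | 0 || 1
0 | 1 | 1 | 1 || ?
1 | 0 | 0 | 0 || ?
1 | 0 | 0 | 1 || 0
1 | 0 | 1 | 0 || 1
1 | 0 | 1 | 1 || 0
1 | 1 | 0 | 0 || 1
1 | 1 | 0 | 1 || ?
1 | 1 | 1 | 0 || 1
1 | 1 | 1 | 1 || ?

Row a=0, b=0, c=1, d=0: ((b iff d) iff (c implies a)) = 0, (d xor a) = 0, so the formula = 0.
Row a=0, b=1, c=1, d=1: ((b iff d) iff (c implies a)) = 0, (d xor a) = 1, so the formula = 1.
Row a=1, b=0, c=0, d=0: ((b iff d) iff (c implies a)) = 1, (d xor a) = 1, so the formula = 1.
Row a=1, b=1, c=0, d=1: ((b iff d) iff (c implies a)) = 1, (d xor a) = 0, so the formula = 1.
Row a=1, b=1, c=1, d=1: ((b iff d) iff (c implies a)) = 1, (d xor a) = 0, so the formula = 1.

0, 1, 1, 1, 1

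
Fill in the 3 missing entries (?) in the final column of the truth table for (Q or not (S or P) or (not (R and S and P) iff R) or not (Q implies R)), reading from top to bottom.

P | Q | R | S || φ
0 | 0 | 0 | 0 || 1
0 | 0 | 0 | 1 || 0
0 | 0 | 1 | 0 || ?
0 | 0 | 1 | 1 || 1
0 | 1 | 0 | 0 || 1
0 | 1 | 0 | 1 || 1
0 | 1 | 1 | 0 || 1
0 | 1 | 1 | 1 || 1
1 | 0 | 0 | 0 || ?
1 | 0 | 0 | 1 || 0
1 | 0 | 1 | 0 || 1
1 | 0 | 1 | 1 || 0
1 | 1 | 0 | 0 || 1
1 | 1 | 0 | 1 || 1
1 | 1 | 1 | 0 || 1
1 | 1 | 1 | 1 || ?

Row P=0, Q=0, R=1, S=0: not (S or P) = 1, (not (R and S and P) iff R) = 1, not (Q implies R) = 0, so the formula = 1.
Row P=1, Q=0, R=0, S=0: not (S or P) = 0, (not (R and S and P) iff R) = 0, not (Q implies R) = 0, so the formula = 0.
Row P=1, Q=1, R=1, S=1: not (S or P) = 0, (not (R and S and P) iff R) = 0, not (Q implies R) = 0, so the formula = 1.

1, 0, 1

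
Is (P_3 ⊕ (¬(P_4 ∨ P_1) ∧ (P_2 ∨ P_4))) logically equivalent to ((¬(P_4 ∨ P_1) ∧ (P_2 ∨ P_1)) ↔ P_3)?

not equivalent

 P_1  |  P_2  |  P_3  |  P_4  |   φ   |   ψ  
----- | ----- | ----- | ----- | ----- | -----
 True |  True |  True |  True |  True | False
 True |  True |  True | False |  True | False
 True |  True | False |  True | False |  True
 True |  True | False | False | False |  True
 True | False |  True |  True |  True | False
 True | False |  True | False |  True | False
 True | False | False |  True | False |  True
 True | False | False | False | False |  True
False |  True |  True |  True |  True | False
False |  True |  True | False | False |  True
False |  True | False |  True | False |  True
False |  True | False | False |  True | False
False | False |  True |  True |  True | False
False | False |  True | False |  True | False
False | False | False |  True | False |  True
False | False | False | False | False |  True
The columns differ at P_1=True, P_2=True, P_3=True, P_4=True (φ=True, ψ=False), so they are not equivalent.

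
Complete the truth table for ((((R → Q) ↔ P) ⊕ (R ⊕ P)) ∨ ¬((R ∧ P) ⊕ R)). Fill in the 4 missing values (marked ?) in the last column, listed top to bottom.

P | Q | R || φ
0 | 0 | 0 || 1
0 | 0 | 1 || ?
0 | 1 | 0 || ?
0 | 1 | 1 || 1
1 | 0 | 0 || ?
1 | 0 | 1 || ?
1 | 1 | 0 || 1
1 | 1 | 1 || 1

0, 1, 1, 1

Row P=0, Q=0, R=1: (((R → Q) ↔ P) ⊕ (R ⊕ P)) = 0, ¬((R ∧ P) ⊕ R) = 0, so the formula = 0.
Row P=0, Q=1, R=0: (((R → Q) ↔ P) ⊕ (R ⊕ P)) = 0, ¬((R ∧ P) ⊕ R) = 1, so the formula = 1.
Row P=1, Q=0, R=0: (((R → Q) ↔ P) ⊕ (R ⊕ P)) = 0, ¬((R ∧ P) ⊕ R) = 1, so the formula = 1.
Row P=1, Q=0, R=1: (((R → Q) ↔ P) ⊕ (R ⊕ P)) = 0, ¬((R ∧ P) ⊕ R) = 1, so the formula = 1.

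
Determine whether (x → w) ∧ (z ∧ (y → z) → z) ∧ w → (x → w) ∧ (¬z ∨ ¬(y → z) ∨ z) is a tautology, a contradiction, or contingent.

tautology

x  y  z  w  |  (x → w)  (y → z)  (z ∧ (y → z))  ((z ∧ (y → z)) → z)  ¬z  ¬(y → z)  (¬z ∨ ¬(y → z))  ((¬z ∨ ¬(y → z)) ∨ z)  φ
1  1  1  1  |     1        1           1                 1           0      0             0                   1            1
1  1  1  0  |     0        1           1                 1           0      0             0                   1            1
1  1  0  1  |     1        0           0                 1           1      1             1                   1            1
1  1  0  0  |     0        0           0                 1           1      1             1                   1            1
1  0  1  1  |     1        1           1                 1           0      0             0                   1            1
1  0  1  0  |     0        1           1                 1           0      0             0                   1            1
1  0  0  1  |     1        1           0                 1           1      0             1                   1            1
1  0  0  0  |     0        1           0                 1           1      0             1                   1            1
0  1  1  1  |     1        1           1                 1           0      0             0                   1            1
0  1  1  0  |     1        1           1                 1           0      0             0                   1            1
0  1  0  1  |     1        0           0                 1           1      1             1                   1            1
0  1  0  0  |     1        0           0                 1           1      1             1                   1            1
0  0  1  1  |     1        1           1                 1           0      0             0                   1            1
0  0  1  0  |     1        1           1                 1           0      0             0                   1            1
0  0  0  1  |     1        1           0                 1           1      0             1                   1            1
0  0  0  0  |     1        1           0                 1           1      0             1                   1            1
Every row is 1, so the formula is a tautology.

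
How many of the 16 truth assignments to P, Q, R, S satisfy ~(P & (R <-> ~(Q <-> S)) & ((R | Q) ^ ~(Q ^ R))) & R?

P | Q | R | S | φ
- | - | - | - | -
T | T | T | T | T
T | T | T | F | T
T | T | F | T | F
T | T | F | F | F
T | F | T | T | F
T | F | T | F | T
T | F | F | T | F
T | F | F | F | F
F | T | T | T | T
F | T | T | F | T
F | T | F | T | F
F | T | F | F | F
F | F | T | T | T
F | F | T | F | T
F | F | F | T | F
F | F | F | F | F
The formula is true on 7 of the 16 rows.

7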